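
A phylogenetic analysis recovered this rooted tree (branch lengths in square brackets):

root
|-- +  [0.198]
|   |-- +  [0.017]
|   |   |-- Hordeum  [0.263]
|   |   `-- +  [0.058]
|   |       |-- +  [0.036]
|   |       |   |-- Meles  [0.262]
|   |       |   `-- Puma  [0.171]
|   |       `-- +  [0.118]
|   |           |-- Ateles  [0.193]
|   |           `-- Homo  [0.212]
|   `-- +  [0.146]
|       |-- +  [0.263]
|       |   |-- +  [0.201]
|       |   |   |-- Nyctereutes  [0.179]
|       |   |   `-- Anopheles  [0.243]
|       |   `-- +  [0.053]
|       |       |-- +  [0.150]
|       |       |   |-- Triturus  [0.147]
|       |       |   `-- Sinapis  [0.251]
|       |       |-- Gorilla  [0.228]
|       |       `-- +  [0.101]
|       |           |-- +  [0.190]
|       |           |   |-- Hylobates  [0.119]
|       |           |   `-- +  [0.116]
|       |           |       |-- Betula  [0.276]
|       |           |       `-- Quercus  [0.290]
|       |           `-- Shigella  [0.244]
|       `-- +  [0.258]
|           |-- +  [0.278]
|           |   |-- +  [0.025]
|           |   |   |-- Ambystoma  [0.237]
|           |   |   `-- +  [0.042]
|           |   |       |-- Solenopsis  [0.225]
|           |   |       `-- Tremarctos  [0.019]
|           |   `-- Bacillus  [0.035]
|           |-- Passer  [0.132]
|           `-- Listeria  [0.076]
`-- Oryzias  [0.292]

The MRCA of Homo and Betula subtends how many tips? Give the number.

20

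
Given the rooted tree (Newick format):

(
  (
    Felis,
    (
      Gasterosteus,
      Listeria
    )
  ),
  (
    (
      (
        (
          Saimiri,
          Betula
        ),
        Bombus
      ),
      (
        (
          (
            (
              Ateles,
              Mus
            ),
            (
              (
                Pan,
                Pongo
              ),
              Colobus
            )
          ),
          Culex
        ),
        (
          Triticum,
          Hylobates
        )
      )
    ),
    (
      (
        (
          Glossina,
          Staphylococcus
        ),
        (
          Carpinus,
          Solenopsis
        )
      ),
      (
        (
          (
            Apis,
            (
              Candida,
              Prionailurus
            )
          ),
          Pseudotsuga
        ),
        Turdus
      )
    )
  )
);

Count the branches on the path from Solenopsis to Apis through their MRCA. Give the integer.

The MRCA of Solenopsis and Apis is the node subtending (((Glossina,Staphylococcus),(Carpinus,Solenopsis)),(((Apis,(Candida,Prionailurus)),Pseudotsuga),Turdus)).
From Solenopsis up to that node: 3 branches. From Apis up to the same node: 4 branches. Total: 3 + 4 = 7.

7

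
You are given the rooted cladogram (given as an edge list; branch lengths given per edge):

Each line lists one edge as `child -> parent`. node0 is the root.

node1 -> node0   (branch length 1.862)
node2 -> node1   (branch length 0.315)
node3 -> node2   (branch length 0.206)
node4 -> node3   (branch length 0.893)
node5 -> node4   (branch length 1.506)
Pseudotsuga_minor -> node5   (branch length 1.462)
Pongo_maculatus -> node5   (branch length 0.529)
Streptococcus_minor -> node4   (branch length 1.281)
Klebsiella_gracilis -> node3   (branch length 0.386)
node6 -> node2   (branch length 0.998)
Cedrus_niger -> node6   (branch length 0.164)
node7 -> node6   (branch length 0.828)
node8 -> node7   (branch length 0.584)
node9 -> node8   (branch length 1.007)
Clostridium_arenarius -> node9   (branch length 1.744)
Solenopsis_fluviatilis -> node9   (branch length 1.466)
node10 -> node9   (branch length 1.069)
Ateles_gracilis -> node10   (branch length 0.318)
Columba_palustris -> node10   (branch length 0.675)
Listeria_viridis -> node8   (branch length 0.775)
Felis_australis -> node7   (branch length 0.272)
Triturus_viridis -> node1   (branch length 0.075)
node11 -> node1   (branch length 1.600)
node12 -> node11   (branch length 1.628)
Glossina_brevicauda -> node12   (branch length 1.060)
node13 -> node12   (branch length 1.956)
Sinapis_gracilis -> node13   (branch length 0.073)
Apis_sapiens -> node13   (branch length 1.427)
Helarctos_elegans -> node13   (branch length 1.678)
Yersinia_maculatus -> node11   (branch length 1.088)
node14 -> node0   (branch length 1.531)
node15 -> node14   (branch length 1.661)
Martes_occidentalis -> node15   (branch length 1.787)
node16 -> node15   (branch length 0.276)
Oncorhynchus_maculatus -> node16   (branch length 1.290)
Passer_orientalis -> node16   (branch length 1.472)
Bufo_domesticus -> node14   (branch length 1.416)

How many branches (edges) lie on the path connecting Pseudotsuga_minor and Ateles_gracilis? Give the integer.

10

The MRCA of Pseudotsuga_minor and Ateles_gracilis is the node subtending ((((Pseudotsuga_minor,Pongo_maculatus),Streptococcus_minor),Klebsiella_gracilis),(Cedrus_niger,(((Clostridium_arenarius,Solenopsis_fluviatilis,(Ateles_gracilis,Columba_palustris)),Listeria_viridis),Felis_australis))).
From Pseudotsuga_minor up to that node: 4 branches. From Ateles_gracilis up to the same node: 6 branches. Total: 4 + 6 = 10.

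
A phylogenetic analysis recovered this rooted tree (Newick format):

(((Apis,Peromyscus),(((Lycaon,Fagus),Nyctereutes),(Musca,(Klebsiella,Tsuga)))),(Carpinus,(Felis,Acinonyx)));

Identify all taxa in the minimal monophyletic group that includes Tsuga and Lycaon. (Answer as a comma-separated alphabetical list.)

Fagus, Klebsiella, Lycaon, Musca, Nyctereutes, Tsuga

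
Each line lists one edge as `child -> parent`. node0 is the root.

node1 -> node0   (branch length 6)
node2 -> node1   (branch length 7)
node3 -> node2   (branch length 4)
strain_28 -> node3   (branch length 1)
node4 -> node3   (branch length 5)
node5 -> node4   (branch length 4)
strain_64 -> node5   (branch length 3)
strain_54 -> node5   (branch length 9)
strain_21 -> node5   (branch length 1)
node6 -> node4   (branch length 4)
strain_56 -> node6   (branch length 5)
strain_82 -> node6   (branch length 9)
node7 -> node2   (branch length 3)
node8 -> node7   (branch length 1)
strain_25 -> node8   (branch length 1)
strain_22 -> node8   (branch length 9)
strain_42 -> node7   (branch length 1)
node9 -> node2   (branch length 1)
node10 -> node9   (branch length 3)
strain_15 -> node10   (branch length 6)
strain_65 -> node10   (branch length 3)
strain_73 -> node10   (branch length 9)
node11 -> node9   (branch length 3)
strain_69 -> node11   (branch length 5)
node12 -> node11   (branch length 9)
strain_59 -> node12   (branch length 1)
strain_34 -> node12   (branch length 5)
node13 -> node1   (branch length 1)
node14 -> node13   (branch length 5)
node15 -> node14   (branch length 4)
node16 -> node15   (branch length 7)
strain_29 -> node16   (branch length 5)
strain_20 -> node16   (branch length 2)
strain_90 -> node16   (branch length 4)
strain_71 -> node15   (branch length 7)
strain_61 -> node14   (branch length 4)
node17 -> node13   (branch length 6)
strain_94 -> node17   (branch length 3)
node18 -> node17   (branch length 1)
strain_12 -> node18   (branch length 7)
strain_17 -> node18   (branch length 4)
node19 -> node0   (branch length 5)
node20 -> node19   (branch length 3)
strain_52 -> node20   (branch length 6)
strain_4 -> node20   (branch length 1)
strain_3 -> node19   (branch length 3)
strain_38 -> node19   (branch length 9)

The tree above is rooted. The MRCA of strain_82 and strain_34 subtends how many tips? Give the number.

The MRCA of strain_82 and strain_34 is the node subtending ((strain_28,((strain_64,strain_54,strain_21),(strain_56,strain_82))),((strain_25,strain_22),strain_42),((strain_15,strain_65,strain_73),(strain_69,(strain_59,strain_34)))).
That clade contains 15 terminal taxa: strain_15, strain_21, strain_22, strain_25, strain_28, strain_34, strain_42, strain_54, strain_56, strain_59, strain_64, strain_65, strain_69, strain_73, strain_82.

15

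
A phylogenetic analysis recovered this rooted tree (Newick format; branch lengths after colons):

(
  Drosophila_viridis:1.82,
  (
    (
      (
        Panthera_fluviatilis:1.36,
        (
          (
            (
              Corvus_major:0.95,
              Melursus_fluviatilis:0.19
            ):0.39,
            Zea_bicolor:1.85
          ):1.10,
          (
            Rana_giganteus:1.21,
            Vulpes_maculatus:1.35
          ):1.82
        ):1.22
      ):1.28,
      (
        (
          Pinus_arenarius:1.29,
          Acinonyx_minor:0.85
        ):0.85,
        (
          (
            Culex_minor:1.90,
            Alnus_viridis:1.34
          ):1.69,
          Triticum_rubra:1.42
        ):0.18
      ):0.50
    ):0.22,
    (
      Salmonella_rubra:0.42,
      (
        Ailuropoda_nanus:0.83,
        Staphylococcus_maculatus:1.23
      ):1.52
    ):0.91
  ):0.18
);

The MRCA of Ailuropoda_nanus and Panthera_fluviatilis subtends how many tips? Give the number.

14

The MRCA of Ailuropoda_nanus and Panthera_fluviatilis is the node subtending (((Panthera_fluviatilis,(((Corvus_major,Melursus_fluviatilis),Zea_bicolor),(Rana_giganteus,Vulpes_maculatus))),((Pinus_arenarius,Acinonyx_minor),((Culex_minor,Alnus_viridis),Triticum_rubra))),(Salmonella_rubra,(Ailuropoda_nanus,Staphylococcus_maculatus))).
That clade contains 14 terminal taxa: Acinonyx_minor, Ailuropoda_nanus, Alnus_viridis, Corvus_major, Culex_minor, Melursus_fluviatilis, Panthera_fluviatilis, Pinus_arenarius, Rana_giganteus, Salmonella_rubra, Staphylococcus_maculatus, Triticum_rubra, Vulpes_maculatus, Zea_bicolor.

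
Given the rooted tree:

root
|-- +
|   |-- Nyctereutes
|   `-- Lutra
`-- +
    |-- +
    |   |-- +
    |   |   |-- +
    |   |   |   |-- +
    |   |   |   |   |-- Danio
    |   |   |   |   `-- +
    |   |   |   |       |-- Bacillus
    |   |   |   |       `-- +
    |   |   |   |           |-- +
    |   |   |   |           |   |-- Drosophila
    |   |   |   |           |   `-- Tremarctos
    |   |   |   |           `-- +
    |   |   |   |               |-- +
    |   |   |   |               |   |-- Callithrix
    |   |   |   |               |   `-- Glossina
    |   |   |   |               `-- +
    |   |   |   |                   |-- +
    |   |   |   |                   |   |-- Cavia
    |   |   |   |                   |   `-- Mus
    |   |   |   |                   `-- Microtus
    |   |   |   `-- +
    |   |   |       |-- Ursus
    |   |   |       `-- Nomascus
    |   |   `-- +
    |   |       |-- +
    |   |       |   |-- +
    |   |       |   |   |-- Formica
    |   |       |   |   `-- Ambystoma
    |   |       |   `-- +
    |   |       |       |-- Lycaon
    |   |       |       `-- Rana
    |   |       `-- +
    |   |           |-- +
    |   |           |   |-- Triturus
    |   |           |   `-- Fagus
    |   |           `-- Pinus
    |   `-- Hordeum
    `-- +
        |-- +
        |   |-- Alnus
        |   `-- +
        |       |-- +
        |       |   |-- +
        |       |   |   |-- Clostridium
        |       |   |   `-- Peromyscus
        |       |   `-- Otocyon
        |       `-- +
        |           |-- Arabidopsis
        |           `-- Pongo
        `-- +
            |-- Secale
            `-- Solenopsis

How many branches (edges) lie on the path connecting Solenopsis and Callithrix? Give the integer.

12

The MRCA of Solenopsis and Callithrix is the node subtending (((((Danio,(Bacillus,((Drosophila,Tremarctos),((Callithrix,Glossina),((Cavia,Mus),Microtus))))),(Ursus,Nomascus)),(((Formica,Ambystoma),(Lycaon,Rana)),((Triturus,Fagus),Pinus))),Hordeum),((Alnus,(((Clostridium,Peromyscus),Otocyon),(Arabidopsis,Pongo))),(Secale,Solenopsis))).
From Solenopsis up to that node: 3 branches. From Callithrix up to the same node: 9 branches. Total: 3 + 9 = 12.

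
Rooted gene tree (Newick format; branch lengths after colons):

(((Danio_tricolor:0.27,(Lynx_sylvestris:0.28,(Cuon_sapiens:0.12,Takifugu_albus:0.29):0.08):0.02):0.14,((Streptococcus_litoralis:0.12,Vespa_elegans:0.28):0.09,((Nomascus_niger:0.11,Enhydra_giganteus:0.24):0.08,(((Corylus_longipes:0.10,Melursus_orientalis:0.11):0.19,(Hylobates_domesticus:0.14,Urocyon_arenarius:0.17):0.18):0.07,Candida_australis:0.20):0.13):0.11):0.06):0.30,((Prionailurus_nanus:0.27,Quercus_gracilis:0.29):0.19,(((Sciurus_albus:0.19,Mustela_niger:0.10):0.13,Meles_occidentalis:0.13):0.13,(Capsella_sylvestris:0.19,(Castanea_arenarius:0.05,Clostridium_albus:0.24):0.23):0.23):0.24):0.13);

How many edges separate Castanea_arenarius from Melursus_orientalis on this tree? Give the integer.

12

The MRCA of Castanea_arenarius and Melursus_orientalis is the root of the tree.
From Castanea_arenarius up to that node: 5 branches. From Melursus_orientalis up to the same node: 7 branches. Total: 5 + 7 = 12.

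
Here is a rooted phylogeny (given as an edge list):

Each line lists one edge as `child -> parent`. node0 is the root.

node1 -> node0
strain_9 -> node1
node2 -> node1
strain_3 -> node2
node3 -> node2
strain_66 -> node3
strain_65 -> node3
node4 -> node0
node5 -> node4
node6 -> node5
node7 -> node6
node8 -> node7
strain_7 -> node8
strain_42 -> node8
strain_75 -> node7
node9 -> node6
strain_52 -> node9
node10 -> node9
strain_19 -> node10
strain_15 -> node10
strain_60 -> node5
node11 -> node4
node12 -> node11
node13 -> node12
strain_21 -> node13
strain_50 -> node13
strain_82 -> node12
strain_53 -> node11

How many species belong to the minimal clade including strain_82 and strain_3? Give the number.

The MRCA of strain_82 and strain_3 is the root, so the clade is the entire tree.
That clade contains 15 terminal taxa: strain_15, strain_19, strain_21, strain_3, strain_42, strain_50, strain_52, strain_53, strain_60, strain_65, strain_66, strain_7, strain_75, strain_82, strain_9.

15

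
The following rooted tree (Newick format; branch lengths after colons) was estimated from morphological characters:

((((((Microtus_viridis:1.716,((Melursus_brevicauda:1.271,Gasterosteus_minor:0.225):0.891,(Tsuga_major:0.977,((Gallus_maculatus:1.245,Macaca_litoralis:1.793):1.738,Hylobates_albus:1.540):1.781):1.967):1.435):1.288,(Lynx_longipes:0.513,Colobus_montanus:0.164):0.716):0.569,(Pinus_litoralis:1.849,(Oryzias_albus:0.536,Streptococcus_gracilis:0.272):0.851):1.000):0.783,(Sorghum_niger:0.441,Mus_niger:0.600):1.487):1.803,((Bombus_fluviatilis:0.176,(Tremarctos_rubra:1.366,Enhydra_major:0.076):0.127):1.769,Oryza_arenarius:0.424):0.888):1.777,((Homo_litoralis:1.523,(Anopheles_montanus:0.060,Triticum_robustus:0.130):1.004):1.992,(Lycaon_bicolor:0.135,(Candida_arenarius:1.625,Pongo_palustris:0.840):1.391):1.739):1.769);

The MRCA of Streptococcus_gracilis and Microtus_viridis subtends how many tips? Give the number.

The MRCA of Streptococcus_gracilis and Microtus_viridis is the node subtending (((Microtus_viridis,((Melursus_brevicauda,Gasterosteus_minor),(Tsuga_major,((Gallus_maculatus,Macaca_litoralis),Hylobates_albus)))),(Lynx_longipes,Colobus_montanus)),(Pinus_litoralis,(Oryzias_albus,Streptococcus_gracilis))).
That clade contains 12 terminal taxa: Colobus_montanus, Gallus_maculatus, Gasterosteus_minor, Hylobates_albus, Lynx_longipes, Macaca_litoralis, Melursus_brevicauda, Microtus_viridis, Oryzias_albus, Pinus_litoralis, Streptococcus_gracilis, Tsuga_major.

12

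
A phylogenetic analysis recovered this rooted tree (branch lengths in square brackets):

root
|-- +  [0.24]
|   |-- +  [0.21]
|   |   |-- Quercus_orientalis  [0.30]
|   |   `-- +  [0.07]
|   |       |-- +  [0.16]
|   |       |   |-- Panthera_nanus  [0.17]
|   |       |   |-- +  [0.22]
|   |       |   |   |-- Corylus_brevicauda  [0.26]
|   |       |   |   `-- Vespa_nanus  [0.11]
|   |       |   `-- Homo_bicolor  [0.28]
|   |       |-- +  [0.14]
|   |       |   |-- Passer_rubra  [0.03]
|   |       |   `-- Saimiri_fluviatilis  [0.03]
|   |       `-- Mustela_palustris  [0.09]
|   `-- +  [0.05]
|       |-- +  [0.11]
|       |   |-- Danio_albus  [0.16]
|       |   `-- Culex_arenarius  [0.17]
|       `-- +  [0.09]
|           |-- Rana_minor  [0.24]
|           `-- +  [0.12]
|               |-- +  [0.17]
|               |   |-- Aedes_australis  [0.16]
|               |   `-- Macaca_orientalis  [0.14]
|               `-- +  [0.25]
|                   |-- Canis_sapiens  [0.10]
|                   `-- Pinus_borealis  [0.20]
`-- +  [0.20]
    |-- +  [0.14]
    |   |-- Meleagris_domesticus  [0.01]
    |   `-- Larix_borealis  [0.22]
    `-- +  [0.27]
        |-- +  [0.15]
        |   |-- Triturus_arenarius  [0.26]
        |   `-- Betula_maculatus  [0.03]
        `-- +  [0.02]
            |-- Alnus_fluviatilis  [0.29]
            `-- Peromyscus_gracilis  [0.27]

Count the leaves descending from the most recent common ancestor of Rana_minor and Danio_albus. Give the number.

The MRCA of Rana_minor and Danio_albus is the node subtending ((Danio_albus,Culex_arenarius),(Rana_minor,((Aedes_australis,Macaca_orientalis),(Canis_sapiens,Pinus_borealis)))).
That clade contains 7 terminal taxa: Aedes_australis, Canis_sapiens, Culex_arenarius, Danio_albus, Macaca_orientalis, Pinus_borealis, Rana_minor.

7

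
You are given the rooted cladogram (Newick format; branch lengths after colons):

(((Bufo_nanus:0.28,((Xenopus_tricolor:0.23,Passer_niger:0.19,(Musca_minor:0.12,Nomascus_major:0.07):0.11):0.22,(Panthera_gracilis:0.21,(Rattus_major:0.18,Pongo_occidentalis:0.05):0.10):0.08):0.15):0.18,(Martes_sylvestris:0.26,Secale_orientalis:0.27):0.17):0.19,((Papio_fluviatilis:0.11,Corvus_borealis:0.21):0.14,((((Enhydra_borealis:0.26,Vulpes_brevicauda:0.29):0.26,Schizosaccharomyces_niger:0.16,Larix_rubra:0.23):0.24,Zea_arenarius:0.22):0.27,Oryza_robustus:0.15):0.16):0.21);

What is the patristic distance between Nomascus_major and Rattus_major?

0.76

The path runs Nomascus_major → … → MRCA → … → Rattus_major; the MRCA is the node subtending ((Xenopus_tricolor,Passer_niger,(Musca_minor,Nomascus_major)),(Panthera_gracilis,(Rattus_major,Pongo_occidentalis))).
Branch lengths along that path: 0.07 + 0.11 + 0.22 + 0.08 + 0.10 + 0.18 = 0.76.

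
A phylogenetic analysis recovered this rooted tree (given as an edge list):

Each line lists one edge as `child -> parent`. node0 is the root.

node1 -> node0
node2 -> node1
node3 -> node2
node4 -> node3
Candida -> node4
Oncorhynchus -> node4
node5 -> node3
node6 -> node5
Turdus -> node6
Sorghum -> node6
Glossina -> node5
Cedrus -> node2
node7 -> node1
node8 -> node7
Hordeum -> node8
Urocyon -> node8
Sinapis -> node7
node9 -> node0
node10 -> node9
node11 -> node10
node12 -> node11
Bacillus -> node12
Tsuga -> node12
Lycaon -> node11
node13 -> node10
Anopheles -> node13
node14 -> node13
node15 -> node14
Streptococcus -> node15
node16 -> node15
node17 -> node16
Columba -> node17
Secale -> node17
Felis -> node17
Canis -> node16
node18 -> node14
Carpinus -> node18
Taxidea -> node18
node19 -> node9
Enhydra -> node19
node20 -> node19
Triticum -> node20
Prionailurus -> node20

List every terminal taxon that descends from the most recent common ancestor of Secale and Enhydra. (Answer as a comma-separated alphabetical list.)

Anopheles, Bacillus, Canis, Carpinus, Columba, Enhydra, Felis, Lycaon, Prionailurus, Secale, Streptococcus, Taxidea, Triticum, Tsuga

Tracing Secale: it sits inside (Columba,Secale,Felis).
Tracing Enhydra: it sits inside (Enhydra,(Triticum,Prionailurus)).
The smallest clade enclosing both is ((((Bacillus,Tsuga),Lycaon),(Anopheles,((Streptococcus,((Columba,Secale,Felis),Canis)),(Carpinus,Taxidea)))),(Enhydra,(Triticum,Prionailurus))); the answer is its 14 terminal taxa in alphabetical order.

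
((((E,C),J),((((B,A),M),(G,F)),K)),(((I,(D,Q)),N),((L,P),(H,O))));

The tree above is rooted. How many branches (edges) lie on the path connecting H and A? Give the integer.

10

The MRCA of H and A is the root of the tree.
From H up to that node: 4 branches. From A up to the same node: 6 branches. Total: 4 + 6 = 10.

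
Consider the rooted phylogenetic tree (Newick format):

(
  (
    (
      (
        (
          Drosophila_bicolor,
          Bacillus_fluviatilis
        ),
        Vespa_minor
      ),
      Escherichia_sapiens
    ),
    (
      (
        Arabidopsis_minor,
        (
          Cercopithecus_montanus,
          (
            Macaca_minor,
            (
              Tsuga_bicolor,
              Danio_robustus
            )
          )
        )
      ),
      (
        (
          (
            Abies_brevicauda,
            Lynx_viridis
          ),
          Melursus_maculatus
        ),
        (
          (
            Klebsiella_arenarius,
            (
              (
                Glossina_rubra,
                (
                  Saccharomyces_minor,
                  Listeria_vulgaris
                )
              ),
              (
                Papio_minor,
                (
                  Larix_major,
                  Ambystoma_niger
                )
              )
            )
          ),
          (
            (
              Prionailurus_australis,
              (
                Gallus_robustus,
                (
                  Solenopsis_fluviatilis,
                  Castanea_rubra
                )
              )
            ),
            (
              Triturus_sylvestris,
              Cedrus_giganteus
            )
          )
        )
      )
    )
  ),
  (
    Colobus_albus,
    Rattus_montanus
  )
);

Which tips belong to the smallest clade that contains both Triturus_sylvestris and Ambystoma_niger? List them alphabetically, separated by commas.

Ambystoma_niger, Castanea_rubra, Cedrus_giganteus, Gallus_robustus, Glossina_rubra, Klebsiella_arenarius, Larix_major, Listeria_vulgaris, Papio_minor, Prionailurus_australis, Saccharomyces_minor, Solenopsis_fluviatilis, Triturus_sylvestris

Tracing Triturus_sylvestris: it sits inside (Triturus_sylvestris,Cedrus_giganteus).
Tracing Ambystoma_niger: it sits inside (Larix_major,Ambystoma_niger).
The smallest clade enclosing both is ((Klebsiella_arenarius,((Glossina_rubra,(Saccharomyces_minor,Listeria_vulgaris)),(Papio_minor,(Larix_major,Ambystoma_niger)))),((Prionailurus_australis,(Gallus_robustus,(Solenopsis_fluviatilis,Castanea_rubra))),(Triturus_sylvestris,Cedrus_giganteus))); the answer is its 13 terminal taxa in alphabetical order.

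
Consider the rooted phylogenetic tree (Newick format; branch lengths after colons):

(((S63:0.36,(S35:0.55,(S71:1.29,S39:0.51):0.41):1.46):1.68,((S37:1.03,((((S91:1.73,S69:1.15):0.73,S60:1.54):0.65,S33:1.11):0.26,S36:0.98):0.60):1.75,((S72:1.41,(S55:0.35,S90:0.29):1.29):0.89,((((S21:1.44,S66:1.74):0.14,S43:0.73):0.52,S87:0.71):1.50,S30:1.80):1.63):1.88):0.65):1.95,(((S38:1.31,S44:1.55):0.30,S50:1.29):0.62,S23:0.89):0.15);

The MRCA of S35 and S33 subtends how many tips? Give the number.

The MRCA of S35 and S33 is the node subtending ((S63,(S35,(S71,S39))),((S37,((((S91,S69),S60),S33),S36)),((S72,(S55,S90)),((((S21,S66),S43),S87),S30)))).
That clade contains 18 terminal taxa: S21, S30, S33, S35, S36, S37, S39, S43, S55, S60, S63, S66, S69, S71, S72, S87, S90, S91.

18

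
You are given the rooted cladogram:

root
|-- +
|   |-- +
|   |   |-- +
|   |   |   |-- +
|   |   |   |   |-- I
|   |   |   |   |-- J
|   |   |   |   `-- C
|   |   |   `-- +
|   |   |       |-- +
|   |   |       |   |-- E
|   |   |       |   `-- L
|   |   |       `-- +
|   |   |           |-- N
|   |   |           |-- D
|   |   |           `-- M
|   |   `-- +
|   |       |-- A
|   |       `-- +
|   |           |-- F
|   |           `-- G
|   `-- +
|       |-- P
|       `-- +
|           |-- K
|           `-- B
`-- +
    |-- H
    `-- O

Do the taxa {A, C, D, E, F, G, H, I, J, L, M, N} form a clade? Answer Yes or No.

The MRCA of the listed taxa is the root, so the smallest clade containing them is the whole tree.
That clade also contains B, K, O, P, which are not in the proposed group, so the group is not monophyletic.

No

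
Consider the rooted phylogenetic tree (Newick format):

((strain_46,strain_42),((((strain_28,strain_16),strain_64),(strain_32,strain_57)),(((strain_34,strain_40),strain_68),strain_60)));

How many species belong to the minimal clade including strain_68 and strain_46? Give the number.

The MRCA of strain_68 and strain_46 is the root, so the clade is the entire tree.
That clade contains 11 terminal taxa: strain_16, strain_28, strain_32, strain_34, strain_40, strain_42, strain_46, strain_57, strain_60, strain_64, strain_68.

11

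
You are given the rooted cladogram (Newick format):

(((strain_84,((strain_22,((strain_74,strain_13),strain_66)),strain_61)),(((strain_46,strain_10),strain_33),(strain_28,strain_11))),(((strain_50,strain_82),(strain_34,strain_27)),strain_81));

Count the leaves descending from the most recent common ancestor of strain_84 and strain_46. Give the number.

11

The MRCA of strain_84 and strain_46 is the node subtending ((strain_84,((strain_22,((strain_74,strain_13),strain_66)),strain_61)),(((strain_46,strain_10),strain_33),(strain_28,strain_11))).
That clade contains 11 terminal taxa: strain_10, strain_11, strain_13, strain_22, strain_28, strain_33, strain_46, strain_61, strain_66, strain_74, strain_84.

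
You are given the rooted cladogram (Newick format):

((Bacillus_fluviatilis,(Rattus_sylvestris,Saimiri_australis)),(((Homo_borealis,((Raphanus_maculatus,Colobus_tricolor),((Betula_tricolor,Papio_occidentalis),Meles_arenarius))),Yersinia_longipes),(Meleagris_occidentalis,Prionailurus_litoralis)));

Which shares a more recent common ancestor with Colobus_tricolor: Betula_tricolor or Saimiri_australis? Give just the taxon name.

Betula_tricolor

The MRCA of Colobus_tricolor and Betula_tricolor subtends ((Raphanus_maculatus,Colobus_tricolor),((Betula_tricolor,Papio_occidentalis),Meles_arenarius)) (5 taxa).
The MRCA of Colobus_tricolor and Saimiri_australis is the root, subtending the entire tree (12 taxa).
The first is nested inside the second, so Colobus_tricolor shares a more recent common ancestor with Betula_tricolor.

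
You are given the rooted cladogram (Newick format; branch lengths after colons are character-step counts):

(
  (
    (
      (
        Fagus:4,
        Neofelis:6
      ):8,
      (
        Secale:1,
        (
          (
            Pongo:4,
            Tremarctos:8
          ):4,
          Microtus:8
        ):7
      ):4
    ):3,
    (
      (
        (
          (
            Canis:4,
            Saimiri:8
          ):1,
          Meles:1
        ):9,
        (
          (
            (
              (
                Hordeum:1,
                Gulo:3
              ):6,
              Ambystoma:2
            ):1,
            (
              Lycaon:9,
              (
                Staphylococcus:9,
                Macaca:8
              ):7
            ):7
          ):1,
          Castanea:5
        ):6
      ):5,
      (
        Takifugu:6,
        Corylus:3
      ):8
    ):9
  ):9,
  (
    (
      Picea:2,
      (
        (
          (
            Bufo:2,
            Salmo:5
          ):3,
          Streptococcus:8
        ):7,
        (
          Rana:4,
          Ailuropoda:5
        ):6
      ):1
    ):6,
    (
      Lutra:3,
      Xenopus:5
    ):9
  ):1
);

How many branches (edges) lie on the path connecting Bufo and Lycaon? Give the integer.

The MRCA of Bufo and Lycaon is the root of the tree.
From Bufo up to that node: 6 branches. From Lycaon up to the same node: 7 branches. Total: 6 + 7 = 13.

13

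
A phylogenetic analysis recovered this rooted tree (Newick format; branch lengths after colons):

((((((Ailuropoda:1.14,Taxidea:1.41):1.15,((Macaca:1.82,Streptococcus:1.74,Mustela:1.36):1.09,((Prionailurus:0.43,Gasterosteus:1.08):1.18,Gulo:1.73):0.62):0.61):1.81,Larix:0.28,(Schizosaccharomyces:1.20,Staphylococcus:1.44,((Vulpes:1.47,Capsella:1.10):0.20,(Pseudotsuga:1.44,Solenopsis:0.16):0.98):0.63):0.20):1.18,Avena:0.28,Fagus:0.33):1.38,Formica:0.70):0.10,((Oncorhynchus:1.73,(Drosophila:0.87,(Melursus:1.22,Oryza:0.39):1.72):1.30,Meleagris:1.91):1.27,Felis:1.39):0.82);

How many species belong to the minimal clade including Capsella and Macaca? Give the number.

15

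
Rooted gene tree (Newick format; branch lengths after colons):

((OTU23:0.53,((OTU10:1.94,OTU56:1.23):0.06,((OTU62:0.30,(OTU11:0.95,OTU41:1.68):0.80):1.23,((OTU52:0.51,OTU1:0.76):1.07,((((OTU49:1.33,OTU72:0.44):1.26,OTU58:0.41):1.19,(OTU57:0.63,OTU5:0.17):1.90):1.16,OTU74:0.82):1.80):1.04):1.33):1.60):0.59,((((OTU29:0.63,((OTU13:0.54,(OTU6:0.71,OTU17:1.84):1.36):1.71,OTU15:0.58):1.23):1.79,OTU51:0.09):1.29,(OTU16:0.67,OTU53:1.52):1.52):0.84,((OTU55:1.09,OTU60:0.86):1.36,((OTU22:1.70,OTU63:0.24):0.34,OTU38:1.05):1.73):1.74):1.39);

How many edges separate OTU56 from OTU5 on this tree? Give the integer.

The MRCA of OTU56 and OTU5 is the node subtending ((OTU10,OTU56),((OTU62,(OTU11,OTU41)),((OTU52,OTU1),((((OTU49,OTU72),OTU58),(OTU57,OTU5)),OTU74)))).
From OTU56 up to that node: 2 branches. From OTU5 up to the same node: 6 branches. Total: 2 + 6 = 8.

8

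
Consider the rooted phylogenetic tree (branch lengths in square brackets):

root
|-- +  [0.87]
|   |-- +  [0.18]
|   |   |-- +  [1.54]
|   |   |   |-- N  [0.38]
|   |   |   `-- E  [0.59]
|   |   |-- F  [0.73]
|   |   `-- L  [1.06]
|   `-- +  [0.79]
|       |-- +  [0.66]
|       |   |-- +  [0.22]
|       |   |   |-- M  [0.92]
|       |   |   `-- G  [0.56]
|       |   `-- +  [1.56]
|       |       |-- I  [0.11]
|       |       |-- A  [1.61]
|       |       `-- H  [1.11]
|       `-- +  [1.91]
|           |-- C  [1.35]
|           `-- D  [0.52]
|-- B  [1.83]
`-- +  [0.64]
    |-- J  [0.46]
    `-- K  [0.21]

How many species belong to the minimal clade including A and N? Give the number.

The MRCA of A and N is the node subtending (((N,E),F,L),(((M,G),(I,A,H)),(C,D))).
That clade contains 11 terminal taxa: A, C, D, E, F, G, H, I, L, M, N.

11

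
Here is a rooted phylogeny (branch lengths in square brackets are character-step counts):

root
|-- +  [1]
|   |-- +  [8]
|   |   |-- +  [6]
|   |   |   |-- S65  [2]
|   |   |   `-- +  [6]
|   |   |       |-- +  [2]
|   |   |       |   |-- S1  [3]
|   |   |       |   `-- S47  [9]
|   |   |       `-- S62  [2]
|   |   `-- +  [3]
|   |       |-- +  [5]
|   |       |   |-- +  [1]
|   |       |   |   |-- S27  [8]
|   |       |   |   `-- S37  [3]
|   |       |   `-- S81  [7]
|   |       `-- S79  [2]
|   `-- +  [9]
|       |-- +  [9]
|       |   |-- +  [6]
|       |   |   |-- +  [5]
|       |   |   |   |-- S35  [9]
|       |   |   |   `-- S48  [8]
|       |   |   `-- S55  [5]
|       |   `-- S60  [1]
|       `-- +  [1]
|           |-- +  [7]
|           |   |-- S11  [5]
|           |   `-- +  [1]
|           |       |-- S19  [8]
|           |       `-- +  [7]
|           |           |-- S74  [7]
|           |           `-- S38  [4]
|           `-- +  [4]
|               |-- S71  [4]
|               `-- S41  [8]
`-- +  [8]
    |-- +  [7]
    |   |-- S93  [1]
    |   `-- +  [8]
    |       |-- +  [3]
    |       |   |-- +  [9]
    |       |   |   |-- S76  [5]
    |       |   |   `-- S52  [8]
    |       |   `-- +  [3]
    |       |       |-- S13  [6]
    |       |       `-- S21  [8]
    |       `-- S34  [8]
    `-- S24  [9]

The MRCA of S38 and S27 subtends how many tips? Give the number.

18

The MRCA of S38 and S27 is the node subtending (((S65,((S1,S47),S62)),(((S27,S37),S81),S79)),((((S35,S48),S55),S60),((S11,(S19,(S74,S38))),(S71,S41)))).
That clade contains 18 terminal taxa: S1, S11, S19, S27, S35, S37, S38, S41, S47, S48, S55, S60, S62, S65, S71, S74, S79, S81.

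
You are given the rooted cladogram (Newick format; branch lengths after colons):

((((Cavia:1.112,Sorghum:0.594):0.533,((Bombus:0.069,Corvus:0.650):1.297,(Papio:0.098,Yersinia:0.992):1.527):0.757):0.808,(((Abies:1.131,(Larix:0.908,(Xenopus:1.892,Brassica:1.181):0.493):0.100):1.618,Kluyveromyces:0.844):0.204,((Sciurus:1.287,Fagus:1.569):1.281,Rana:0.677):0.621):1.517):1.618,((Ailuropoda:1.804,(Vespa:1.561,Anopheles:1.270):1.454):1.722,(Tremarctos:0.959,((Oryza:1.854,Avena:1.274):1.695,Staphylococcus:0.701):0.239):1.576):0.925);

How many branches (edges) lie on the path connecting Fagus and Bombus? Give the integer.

The MRCA of Fagus and Bombus is the node subtending (((Cavia,Sorghum),((Bombus,Corvus),(Papio,Yersinia))),(((Abies,(Larix,(Xenopus,Brassica))),Kluyveromyces),((Sciurus,Fagus),Rana))).
From Fagus up to that node: 4 branches. From Bombus up to the same node: 4 branches. Total: 4 + 4 = 8.

8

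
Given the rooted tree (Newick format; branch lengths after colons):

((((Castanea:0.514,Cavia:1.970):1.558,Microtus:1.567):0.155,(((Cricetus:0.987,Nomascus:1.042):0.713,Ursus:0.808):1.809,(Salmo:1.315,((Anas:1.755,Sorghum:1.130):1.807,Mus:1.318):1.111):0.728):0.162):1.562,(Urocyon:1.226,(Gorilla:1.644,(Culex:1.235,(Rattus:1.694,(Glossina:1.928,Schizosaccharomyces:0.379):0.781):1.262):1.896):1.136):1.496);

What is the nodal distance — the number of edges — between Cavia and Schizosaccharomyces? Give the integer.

10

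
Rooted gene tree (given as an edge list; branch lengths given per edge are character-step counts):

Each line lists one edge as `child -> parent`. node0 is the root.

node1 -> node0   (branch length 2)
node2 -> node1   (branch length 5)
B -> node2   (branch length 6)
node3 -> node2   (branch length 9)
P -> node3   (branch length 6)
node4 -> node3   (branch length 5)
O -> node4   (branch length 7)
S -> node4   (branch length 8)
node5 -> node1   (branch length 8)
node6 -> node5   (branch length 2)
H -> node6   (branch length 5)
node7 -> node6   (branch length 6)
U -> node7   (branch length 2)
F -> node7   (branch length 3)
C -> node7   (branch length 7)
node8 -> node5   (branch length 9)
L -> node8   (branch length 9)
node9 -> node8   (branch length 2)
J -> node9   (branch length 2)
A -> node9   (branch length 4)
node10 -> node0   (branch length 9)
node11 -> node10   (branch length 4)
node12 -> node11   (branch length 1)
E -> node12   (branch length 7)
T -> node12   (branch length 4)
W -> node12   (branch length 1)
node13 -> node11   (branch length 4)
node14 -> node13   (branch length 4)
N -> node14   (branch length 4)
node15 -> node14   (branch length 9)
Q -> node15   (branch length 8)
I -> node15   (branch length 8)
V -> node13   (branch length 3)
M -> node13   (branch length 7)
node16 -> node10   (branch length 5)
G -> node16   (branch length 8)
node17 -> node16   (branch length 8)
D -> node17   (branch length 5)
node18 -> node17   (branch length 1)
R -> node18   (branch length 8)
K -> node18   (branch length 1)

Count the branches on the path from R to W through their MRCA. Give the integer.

The MRCA of R and W is the node subtending (((E,T,W),((N,(Q,I)),V,M)),(G,(D,(R,K)))).
From R up to that node: 4 branches. From W up to the same node: 3 branches. Total: 4 + 3 = 7.

7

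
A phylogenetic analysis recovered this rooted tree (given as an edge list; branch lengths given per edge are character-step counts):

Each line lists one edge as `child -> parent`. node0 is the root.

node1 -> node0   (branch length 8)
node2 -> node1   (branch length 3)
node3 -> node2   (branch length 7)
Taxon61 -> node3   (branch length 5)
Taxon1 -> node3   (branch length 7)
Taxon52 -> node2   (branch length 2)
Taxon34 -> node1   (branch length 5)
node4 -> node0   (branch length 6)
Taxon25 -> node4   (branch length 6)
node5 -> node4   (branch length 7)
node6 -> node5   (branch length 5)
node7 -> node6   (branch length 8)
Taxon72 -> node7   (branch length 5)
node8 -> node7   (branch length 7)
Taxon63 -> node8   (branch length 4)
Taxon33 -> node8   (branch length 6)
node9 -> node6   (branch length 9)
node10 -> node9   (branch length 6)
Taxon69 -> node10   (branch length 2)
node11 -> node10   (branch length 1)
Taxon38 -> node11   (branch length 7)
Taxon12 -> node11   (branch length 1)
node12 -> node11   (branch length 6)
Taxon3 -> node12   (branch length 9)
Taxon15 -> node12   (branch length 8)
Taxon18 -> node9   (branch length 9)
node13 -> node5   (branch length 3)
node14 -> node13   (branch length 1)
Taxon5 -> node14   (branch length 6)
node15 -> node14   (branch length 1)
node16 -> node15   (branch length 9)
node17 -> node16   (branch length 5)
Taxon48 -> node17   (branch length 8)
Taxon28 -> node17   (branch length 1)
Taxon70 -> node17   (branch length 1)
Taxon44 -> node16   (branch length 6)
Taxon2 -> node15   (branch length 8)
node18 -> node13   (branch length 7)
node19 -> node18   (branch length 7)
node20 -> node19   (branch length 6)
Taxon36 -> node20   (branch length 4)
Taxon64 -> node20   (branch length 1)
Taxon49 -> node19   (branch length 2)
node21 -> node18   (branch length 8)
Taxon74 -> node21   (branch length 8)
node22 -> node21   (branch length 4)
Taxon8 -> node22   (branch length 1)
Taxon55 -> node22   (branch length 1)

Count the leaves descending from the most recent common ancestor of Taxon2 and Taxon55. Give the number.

12

The MRCA of Taxon2 and Taxon55 is the node subtending ((Taxon5,(((Taxon48,Taxon28,Taxon70),Taxon44),Taxon2)),(((Taxon36,Taxon64),Taxon49),(Taxon74,(Taxon8,Taxon55)))).
That clade contains 12 terminal taxa: Taxon2, Taxon28, Taxon36, Taxon44, Taxon48, Taxon49, Taxon5, Taxon55, Taxon64, Taxon70, Taxon74, Taxon8.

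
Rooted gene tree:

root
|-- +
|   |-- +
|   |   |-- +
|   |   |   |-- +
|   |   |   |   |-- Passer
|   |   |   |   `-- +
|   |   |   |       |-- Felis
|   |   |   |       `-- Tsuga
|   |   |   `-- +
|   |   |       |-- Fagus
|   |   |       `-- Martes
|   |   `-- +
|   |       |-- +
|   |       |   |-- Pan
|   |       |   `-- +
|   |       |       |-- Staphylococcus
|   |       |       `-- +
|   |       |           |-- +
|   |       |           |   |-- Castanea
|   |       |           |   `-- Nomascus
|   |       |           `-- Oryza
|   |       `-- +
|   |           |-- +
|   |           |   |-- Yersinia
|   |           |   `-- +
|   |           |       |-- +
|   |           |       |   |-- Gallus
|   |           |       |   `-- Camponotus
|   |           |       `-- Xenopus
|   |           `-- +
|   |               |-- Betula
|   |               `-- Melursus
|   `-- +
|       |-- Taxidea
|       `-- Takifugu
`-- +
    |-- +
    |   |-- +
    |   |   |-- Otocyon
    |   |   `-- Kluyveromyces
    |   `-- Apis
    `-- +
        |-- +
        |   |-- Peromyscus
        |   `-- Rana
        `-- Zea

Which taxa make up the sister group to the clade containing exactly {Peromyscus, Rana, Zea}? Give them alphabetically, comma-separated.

The clade containing exactly {Peromyscus, Rana, Zea} attaches to the tree at the node subtending (((Otocyon,Kluyveromyces),Apis),((Peromyscus,Rana),Zea)).
The other lineage descending from that same node — the sister group — is ((Otocyon,Kluyveromyces),Apis); its 3 tips in alphabetical order are the answer.

Apis, Kluyveromyces, Otocyon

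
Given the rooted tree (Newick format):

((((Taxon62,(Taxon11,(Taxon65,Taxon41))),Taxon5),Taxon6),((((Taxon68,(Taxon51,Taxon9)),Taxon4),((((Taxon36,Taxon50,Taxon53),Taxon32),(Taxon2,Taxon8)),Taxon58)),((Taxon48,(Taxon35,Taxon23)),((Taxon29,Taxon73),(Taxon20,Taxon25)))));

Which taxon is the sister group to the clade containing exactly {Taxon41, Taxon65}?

The clade containing exactly {Taxon41, Taxon65} attaches to the tree at the node subtending (Taxon11,(Taxon65,Taxon41)).
The other lineage descending from that same node — the sister group — is the single tip Taxon11.

Taxon11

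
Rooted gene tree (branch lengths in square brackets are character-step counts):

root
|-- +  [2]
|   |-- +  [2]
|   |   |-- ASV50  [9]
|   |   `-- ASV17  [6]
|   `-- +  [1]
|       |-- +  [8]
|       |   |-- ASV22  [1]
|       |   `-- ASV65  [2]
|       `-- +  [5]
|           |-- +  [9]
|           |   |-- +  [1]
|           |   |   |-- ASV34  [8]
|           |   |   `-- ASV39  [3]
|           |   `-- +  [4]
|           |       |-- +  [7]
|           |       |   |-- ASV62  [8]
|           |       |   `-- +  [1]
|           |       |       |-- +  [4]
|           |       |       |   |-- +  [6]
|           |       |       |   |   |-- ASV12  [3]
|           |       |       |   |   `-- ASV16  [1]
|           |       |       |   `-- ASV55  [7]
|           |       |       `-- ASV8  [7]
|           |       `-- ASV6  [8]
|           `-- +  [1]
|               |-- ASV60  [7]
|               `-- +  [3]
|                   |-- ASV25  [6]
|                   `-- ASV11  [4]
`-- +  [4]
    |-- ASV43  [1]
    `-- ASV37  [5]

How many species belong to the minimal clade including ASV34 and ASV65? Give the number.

13

The MRCA of ASV34 and ASV65 is the node subtending ((ASV22,ASV65),(((ASV34,ASV39),((ASV62,(((ASV12,ASV16),ASV55),ASV8)),ASV6)),(ASV60,(ASV25,ASV11)))).
That clade contains 13 terminal taxa: ASV11, ASV12, ASV16, ASV22, ASV25, ASV34, ASV39, ASV55, ASV6, ASV60, ASV62, ASV65, ASV8.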